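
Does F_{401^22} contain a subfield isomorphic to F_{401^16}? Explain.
No: F_{401^16} is not a subfield of F_{401^22}

F_{p^m} embeds in F_{p^n} iff m | n. Here 16 ∤ 22 (since 22 = 1·16 + 6 with remainder 6 ≠ 0), so F_{401^16} is not a subfield of F_{401^22}. Equivalently: if it were, the tower law would give 16 = [F_{401^16}:F_401] dividing [F_{401^22}:F_401] = 22, contradiction.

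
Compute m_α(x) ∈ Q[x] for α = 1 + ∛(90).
m_α(x) = x^3 - 3x^2 + 3x - 91

Set β = α - 1 = ∛(90), so β^3 = 90. Then (α - 1)^3 - 90 = 0, i.e. α is a root of g(x) = (x - 1)^3 - 90 = x^3 - 3x^2 + 3x - 91. Since g(x) = h(x - 1) where h(x) = x^3 - 90, and h is irreducible over Q (because 90 is not a perfect cube, so h has no rational root, and a monic cubic with no rational root is irreducible), g is also irreducible (irreducibility is preserved under the substitution x → x - 1). Hence m_α(x) = x^3 - 3x^2 + 3x - 91.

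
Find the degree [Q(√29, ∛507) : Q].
[Q(√29, ∛507) : Q] = 6

Let L = Q(√29, ∛507). Since Q(√29) ⊂ L and [Q(√29):Q] = 2, the tower law gives 2 | [L:Q]. Likewise Q(∛507) ⊂ L with [Q(∛507):Q] = 3 (because 507 is not a perfect cube), so 3 | [L:Q]. As gcd(2,3) = 1, [L:Q] is divisible by 6. Conversely L is generated over Q by √29 and ∛507, so [L:Q] ≤ 2·3 = 6. Therefore [Q(√29, ∛507) : Q] = 6.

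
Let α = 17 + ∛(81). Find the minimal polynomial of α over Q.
m_α(x) = x^3 - 51x^2 + 867x - 4994

Set β = α - 17 = ∛(81), so β^3 = 81. Then (α - 17)^3 - 81 = 0, i.e. α is a root of g(x) = (x - 17)^3 - 81 = x^3 - 51x^2 + 867x - 4994. Since g(x) = h(x - 17) where h(x) = x^3 - 81, and h is irreducible over Q (because 81 is not a perfect cube, so h has no rational root, and a monic cubic with no rational root is irreducible), g is also irreducible (irreducibility is preserved under the substitution x → x - 17). Hence m_α(x) = x^3 - 51x^2 + 867x - 4994.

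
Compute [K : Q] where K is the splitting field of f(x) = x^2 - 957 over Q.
[K : Q] = 2

f(x) = x^2 - 957 factors as (x - √957)(x + √957). The splitting field is K = Q(√957). Since 957 is squarefree and > 1, it is not a perfect square, so x^2 - 957 is irreducible over Q and [Q(√957) : Q] = 2. Hence [K : Q] = 2.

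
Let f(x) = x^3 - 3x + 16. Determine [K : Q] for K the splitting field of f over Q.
[K : Q] = 6

By the rational root test, any rational root of the monic integer polynomial f(x) = x^3 - 3x + 16 must be an integer dividing the constant term 16, i.e. one of ±{1, 2, 4, 8, 16}. Evaluating: f(1) = 14, f(-1) = 18, f(2) = 18, f(-2) = 14, f(4) = 68, f(-4) = -36, f(8) = 504, f(-8) = -472, f(16) = 4064, f(-16) = -4032; none is 0, so f has no rational root and is therefore irreducible over Q (a cubic with no linear factor over a field is irreducible). For an irreducible cubic, the Galois group is A_3 or S_3 according as the discriminant disc(f) = -4a^3 - 27b^2 = -4·(-3)^3 - 27·(16)^2 = -6804 is or is not a square in Q. Here disc(f) = -6804 is not a perfect square in Q, so the Galois group of f over Q is not contained in A_3 and must be all of S_3. The splitting field has degree |S_3| = 6 over Q, so [K : Q] = 6.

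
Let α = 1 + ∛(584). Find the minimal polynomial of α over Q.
m_α(x) = x^3 - 3x^2 + 3x - 585

Set β = α - 1 = ∛(584), so β^3 = 584. Then (α - 1)^3 - 584 = 0, i.e. α is a root of g(x) = (x - 1)^3 - 584 = x^3 - 3x^2 + 3x - 585. Since g(x) = h(x - 1) where h(x) = x^3 - 584, and h is irreducible over Q (because 584 is not a perfect cube, so h has no rational root, and a monic cubic with no rational root is irreducible), g is also irreducible (irreducibility is preserved under the substitution x → x - 1). Hence m_α(x) = x^3 - 3x^2 + 3x - 585.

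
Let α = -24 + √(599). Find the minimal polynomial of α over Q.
m_α(x) = x^2 + 48x - 23

From α + 24 = √(599), squaring gives (α + 24)^2 = 599, i.e. α^2 + 48α + 576 = 599, so α^2 + 48α - 23 = 0. The discriminant of x^2 + 48x - 23 is (48)^2 - 4·(-23) = 2304 + 92 = 2396, and 4·(599) is not a perfect square in Q since 599 is squarefree and ≠ 1. Hence x^2 + 48x - 23 is irreducible over Q and is the minimal polynomial of α.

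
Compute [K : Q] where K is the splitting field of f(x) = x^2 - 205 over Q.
[K : Q] = 2

f(x) = x^2 - 205 factors as (x - √205)(x + √205). The splitting field is K = Q(√205). Since 205 is squarefree and > 1, it is not a perfect square, so x^2 - 205 is irreducible over Q and [Q(√205) : Q] = 2. Hence [K : Q] = 2.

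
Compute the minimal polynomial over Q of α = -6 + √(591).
m_α(x) = x^2 + 12x - 555

From α + 6 = √(591), squaring gives (α + 6)^2 = 591, i.e. α^2 + 12α + 36 = 591, so α^2 + 12α - 555 = 0. The discriminant of x^2 + 12x - 555 is (12)^2 - 4·(-555) = 144 + 2220 = 2364, and 4·(591) is not a perfect square in Q since 591 is squarefree and ≠ 1. Hence x^2 + 12x - 555 is irreducible over Q and is the minimal polynomial of α.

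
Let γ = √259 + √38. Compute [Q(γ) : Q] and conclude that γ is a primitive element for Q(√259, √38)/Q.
[Q(γ) : Q] = 4 (equivalently, Q(γ) = Q(√259, √38))

Obviously Q(γ) ⊆ Q(√259, √38), and [Q(√259, √38):Q] = 4 (since 259, 38 are distinct squarefree integers > 1 with 9842 not a perfect square). To show equality we compute the minimal polynomial of γ. From γ = √259 + √38: γ^2 = 259 + 2√(9842) + 38 = 297 + 2√(9842), so γ^2 - 297 = 2√(9842); squaring, (γ^2 - 297)^2 = 4·9842, i.e. γ^4 - 594γ^2 + 88209 - 39368 = 0, i.e. γ^4 - 594γ^2 + 48841 = 0. So γ is a root of x^4 - 594x^2 + 48841. This polynomial is irreducible over Q: it has no rational root (each ±√259 ± √38 is irrational), and any factorization into two quadratics over Q would force √(9842) ∈ Q (pairing opposite roots) or √259, √38 ∈ Q (other pairings), all impossible. Hence [Q(γ):Q] = 4 = [Q(√259, √38):Q], so Q(γ) = Q(√259, √38).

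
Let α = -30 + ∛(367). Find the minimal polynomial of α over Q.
m_α(x) = x^3 + 90x^2 + 2700x + 26633

Set β = α + 30 = ∛(367), so β^3 = 367. Then (α + 30)^3 - 367 = 0, i.e. α is a root of g(x) = (x + 30)^3 - 367 = x^3 + 90x^2 + 2700x + 26633. Since g(x) = h(x + 30) where h(x) = x^3 - 367, and h is irreducible over Q (because 367 is not a perfect cube, so h has no rational root, and a monic cubic with no rational root is irreducible), g is also irreducible (irreducibility is preserved under the substitution x → x + 30). Hence m_α(x) = x^3 + 90x^2 + 2700x + 26633.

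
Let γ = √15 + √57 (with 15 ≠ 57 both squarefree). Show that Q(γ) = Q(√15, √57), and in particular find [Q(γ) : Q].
[Q(γ) : Q] = 4 (equivalently, Q(γ) = Q(√15, √57))

Obviously Q(γ) ⊆ Q(√15, √57), and [Q(√15, √57):Q] = 4 (since 15, 57 are distinct squarefree integers > 1 with 855 not a perfect square). To show equality we compute the minimal polynomial of γ. From γ = √15 + √57: γ^2 = 15 + 2√(855) + 57 = 72 + 2√(855), so γ^2 - 72 = 2√(855); squaring, (γ^2 - 72)^2 = 4·855, i.e. γ^4 - 144γ^2 + 5184 - 3420 = 0, i.e. γ^4 - 144γ^2 + 1764 = 0. So γ is a root of x^4 - 144x^2 + 1764. This polynomial is irreducible over Q: it has no rational root (each ±√15 ± √57 is irrational), and any factorization into two quadratics over Q would force √(855) ∈ Q (pairing opposite roots) or √15, √57 ∈ Q (other pairings), all impossible. Hence [Q(γ):Q] = 4 = [Q(√15, √57):Q], so Q(γ) = Q(√15, √57).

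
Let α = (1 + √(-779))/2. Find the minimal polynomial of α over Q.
m_α(x) = x^2 - x + 195

From 2α - 1 = √(-779), squaring gives (2α - 1)^2 = -779, i.e. 4α^2 - 4α + 1 = -779, so α^2 - α + (1 + 779)/4 = 0. Since -779 ≡ 1 (mod 4), (1 + 779)/4 = 195 ∈ Z. The polynomial x^2 - x + 195 has discriminant 1 - 4·(195) = -779, which is not a perfect square in Q (d = -779 is squarefree and ≠ 1), so x^2 - x + 195 is irreducible over Q. It is the minimal polynomial of α.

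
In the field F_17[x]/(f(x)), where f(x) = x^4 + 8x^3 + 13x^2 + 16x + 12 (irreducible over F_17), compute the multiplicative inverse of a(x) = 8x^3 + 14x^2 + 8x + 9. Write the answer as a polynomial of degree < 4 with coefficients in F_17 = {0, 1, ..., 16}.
a(x)^(-1) ≡ 11x^3 + 12x^2 + 6x + 13 (mod f(x))

Since f is irreducible over F_17, F_17[x]/(f) is a field and a(x) ≠ 0 has an inverse. Apply the extended Euclidean algorithm to f(x) and a(x) in F_17[x]: f(x) = (15x + 13)·a(x) + (15x + 14);  a(x) = (13x^2 + 16x + 6)·(15x + 14) + (10). The last nonzero remainder is the constant 10 = gcd(f, a) in F_17. Back-substituting through the division chain expresses 10 = s(x)·a(x) + t(x)·f(x) with s(x) ≡ 8x^3 + x^2 + 9x + 11 (mod f), so (8x^3 + x^2 + 9x + 11)·a(x) ≡ 10 (mod f). Multiplying by 10^(-1) ≡ 12 in F_17 gives a(x)^(-1) ≡ 12·(8x^3 + x^2 + 9x + 11) ≡ 11x^3 + 12x^2 + 6x + 13 (mod f). Check: (8x^3 + 14x^2 + 8x + 9)·(11x^3 + 12x^2 + 6x + 13) = 3x^6 + 12x^5 + 15x^4 + 9x^3 + 15x^2 + 5x + 15 ≡ 1 (mod x^4 + 8x^3 + 13x^2 + 16x + 12).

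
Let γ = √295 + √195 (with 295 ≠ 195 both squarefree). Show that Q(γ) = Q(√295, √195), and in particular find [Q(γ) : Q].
[Q(γ) : Q] = 4 (equivalently, Q(γ) = Q(√295, √195))

Obviously Q(γ) ⊆ Q(√295, √195), and [Q(√295, √195):Q] = 4 (since 295, 195 are distinct squarefree integers > 1 with 57525 not a perfect square). To show equality we compute the minimal polynomial of γ. From γ = √295 + √195: γ^2 = 295 + 2√(57525) + 195 = 490 + 2√(57525), so γ^2 - 490 = 2√(57525); squaring, (γ^2 - 490)^2 = 4·57525, i.e. γ^4 - 980γ^2 + 240100 - 230100 = 0, i.e. γ^4 - 980γ^2 + 10000 = 0. So γ is a root of x^4 - 980x^2 + 10000. This polynomial is irreducible over Q: it has no rational root (each ±√295 ± √195 is irrational), and any factorization into two quadratics over Q would force √(57525) ∈ Q (pairing opposite roots) or √295, √195 ∈ Q (other pairings), all impossible. Hence [Q(γ):Q] = 4 = [Q(√295, √195):Q], so Q(γ) = Q(√295, √195).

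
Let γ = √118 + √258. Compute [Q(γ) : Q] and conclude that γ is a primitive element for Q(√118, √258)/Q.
[Q(γ) : Q] = 4 (equivalently, Q(γ) = Q(√118, √258))

Obviously Q(γ) ⊆ Q(√118, √258), and [Q(√118, √258):Q] = 4 (since 118, 258 are distinct squarefree integers > 1 with 30444 not a perfect square). To show equality we compute the minimal polynomial of γ. From γ = √118 + √258: γ^2 = 118 + 2√(30444) + 258 = 376 + 2√(30444), so γ^2 - 376 = 2√(30444); squaring, (γ^2 - 376)^2 = 4·30444, i.e. γ^4 - 752γ^2 + 141376 - 121776 = 0, i.e. γ^4 - 752γ^2 + 19600 = 0. So γ is a root of x^4 - 752x^2 + 19600. This polynomial is irreducible over Q: it has no rational root (each ±√118 ± √258 is irrational), and any factorization into two quadratics over Q would force √(30444) ∈ Q (pairing opposite roots) or √118, √258 ∈ Q (other pairings), all impossible. Hence [Q(γ):Q] = 4 = [Q(√118, √258):Q], so Q(γ) = Q(√118, √258).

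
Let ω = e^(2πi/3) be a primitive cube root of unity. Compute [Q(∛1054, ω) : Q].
[Q(∛1054, ω) : Q] = 6

[Q(∛1054):Q] = 3 (min poly x^3 - 1054, irreducible since 1054 is not a perfect cube). [Q(ω):Q] = 2 (min poly x^2 + x + 1). Since Q(∛1054) ⊂ R and ω ∉ R, we have ω ∉ Q(∛1054), so x^2 + x + 1 remains irreducible over Q(∛1054) and [Q(∛1054, ω) : Q(∛1054)] = 2. By the tower law, [Q(∛1054, ω) : Q] = 3 · 2 = 6. (In fact Q(∛1054, ω) is the splitting field of x^3 - 1054 over Q.)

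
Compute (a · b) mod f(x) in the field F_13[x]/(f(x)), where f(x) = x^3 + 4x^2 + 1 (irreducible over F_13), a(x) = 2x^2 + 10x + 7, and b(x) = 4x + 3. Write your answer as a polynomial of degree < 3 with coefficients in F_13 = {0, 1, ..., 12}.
a · b ≡ x^2 + 6x (mod f(x))

Multiply in F_13[x]: a(x)·b(x) = (2x^2 + 10x + 7)·(4x + 3) = 8x^3 + 7x^2 + 6x + 8. This has degree ≥ 3, so divide by f(x) over F_13: 8x^3 + 7x^2 + 6x + 8 = (8)·(x^3 + 4x^2 + 1) + (x^2 + 6x). Hence a·b ≡ x^2 + 6x (mod f). (F_13[x]/(f) is a field with 13^3 = 2197 elements since f is irreducible of degree 3.)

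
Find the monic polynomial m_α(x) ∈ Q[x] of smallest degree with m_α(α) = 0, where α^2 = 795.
m_α(x) = x^2 - 795

α satisfies α^2 - 795 = 0, so x^2 - 795 annihilates α. Since d = 795 is squarefree and ≠ 1, it is not a perfect square in Q, so x^2 - 795 has no rational root and is therefore irreducible over Q (a degree-2 polynomial over a field is irreducible iff it has no root). Hence m_α(x) = x^2 - 795.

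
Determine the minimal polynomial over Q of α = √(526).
m_α(x) = x^2 - 526

α satisfies α^2 - 526 = 0, so x^2 - 526 annihilates α. Since d = 526 is squarefree and ≠ 1, it is not a perfect square in Q, so x^2 - 526 has no rational root and is therefore irreducible over Q (a degree-2 polynomial over a field is irreducible iff it has no root). Hence m_α(x) = x^2 - 526.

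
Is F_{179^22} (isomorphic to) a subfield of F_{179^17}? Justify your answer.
No: F_{179^22} is not a subfield of F_{179^17}

F_{p^m} embeds in F_{p^n} iff m | n. Here 22 ∤ 17 (since 17 = 0·22 + 17 with remainder 17 ≠ 0), so F_{179^22} is not a subfield of F_{179^17}. Equivalently: if it were, the tower law would give 22 = [F_{179^22}:F_179] dividing [F_{179^17}:F_179] = 17, contradiction.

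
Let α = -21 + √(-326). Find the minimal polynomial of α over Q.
m_α(x) = x^2 + 42x + 767

From α + 21 = √(-326), squaring gives (α + 21)^2 = -326, i.e. α^2 + 42α + 441 = -326, so α^2 + 42α + 767 = 0. The discriminant of x^2 + 42x + 767 is (42)^2 - 4·(767) = 1764 - 3068 = -1304, and 4·(-326) is not a perfect square in Q since -326 is squarefree and ≠ 1. Hence x^2 + 42x + 767 is irreducible over Q and is the minimal polynomial of α.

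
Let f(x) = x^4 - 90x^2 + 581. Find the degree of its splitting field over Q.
[K : Q] = 4

Solving the quadratic in x^2: x^2 = (90 ± √(90^2 - 4·581))/2 = (90 ± √5776)/2 = (90 ± 76)/2, giving x^2 = 7 or x^2 = 83. So f(x) = (x^2 - 7)(x^2 - 83) and the roots of f are ±√7, ±√83. Hence the splitting field is K = Q(√7, √83). Since 7 and 83 are distinct squarefree integers > 1, their product 581 is not a perfect square, so √83 ∉ Q(√7). By the tower law [K:Q] = [Q(√7,√83):Q(√7)] · [Q(√7):Q] = 2 · 2 = 4.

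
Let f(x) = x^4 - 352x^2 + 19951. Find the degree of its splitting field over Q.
[K : Q] = 4

Solving the quadratic in x^2: x^2 = (352 ± √(352^2 - 4·19951))/2 = (352 ± √44100)/2 = (352 ± 210)/2, giving x^2 = 281 or x^2 = 71. So f(x) = (x^2 - 281)(x^2 - 71) and the roots of f are ±√281, ±√71. Hence the splitting field is K = Q(√281, √71). Since 281 and 71 are distinct squarefree integers > 1, their product 19951 is not a perfect square, so √71 ∉ Q(√281). By the tower law [K:Q] = [Q(√281,√71):Q(√281)] · [Q(√281):Q] = 2 · 2 = 4.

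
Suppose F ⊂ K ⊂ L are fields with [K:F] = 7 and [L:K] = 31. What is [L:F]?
[L:F] = 217

The tower law says that for any tower of field extensions F ⊂ K ⊂ L with finite degrees, [L:F] = [L:K] · [K:F]. Here this gives [L:F] = 31 · 7 = 217.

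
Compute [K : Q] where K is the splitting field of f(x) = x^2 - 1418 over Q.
[K : Q] = 2

f(x) = x^2 - 1418 factors as (x - √1418)(x + √1418). The splitting field is K = Q(√1418). Since 1418 is squarefree and > 1, it is not a perfect square, so x^2 - 1418 is irreducible over Q and [Q(√1418) : Q] = 2. Hence [K : Q] = 2.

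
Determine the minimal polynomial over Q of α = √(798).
m_α(x) = x^2 - 798

α satisfies α^2 - 798 = 0, so x^2 - 798 annihilates α. Since d = 798 is squarefree and ≠ 1, it is not a perfect square in Q, so x^2 - 798 has no rational root and is therefore irreducible over Q (a degree-2 polynomial over a field is irreducible iff it has no root). Hence m_α(x) = x^2 - 798.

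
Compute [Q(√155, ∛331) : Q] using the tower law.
[Q(√155, ∛331) : Q] = 6

Let L = Q(√155, ∛331). Since Q(√155) ⊂ L and [Q(√155):Q] = 2, the tower law gives 2 | [L:Q]. Likewise Q(∛331) ⊂ L with [Q(∛331):Q] = 3 (because 331 is not a perfect cube), so 3 | [L:Q]. As gcd(2,3) = 1, [L:Q] is divisible by 6. Conversely L is generated over Q by √155 and ∛331, so [L:Q] ≤ 2·3 = 6. Therefore [Q(√155, ∛331) : Q] = 6.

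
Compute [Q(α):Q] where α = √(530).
[Q(α):Q] = 2

[Q(α):Q] equals the degree of the minimal polynomial of α. Here α^2 = 530 and x^2 - 530 is irreducible (d = 530 is squarefree, ≠ 1, hence not a square), so deg(m_α) = 2. Thus [Q(α):Q] = 2.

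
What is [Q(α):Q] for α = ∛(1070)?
[Q(α):Q] = 3

The minimal polynomial of α is x^3 - 1070, irreducible over Q since 1070 is not a perfect cube (so x^3 - 1070 has no rational root). Hence [Q(α):Q] = deg(m_α) = 3.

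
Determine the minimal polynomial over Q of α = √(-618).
m_α(x) = x^2 + 618

α satisfies α^2 + 618 = 0, so x^2 + 618 annihilates α. Since d = -618 is squarefree and ≠ 1, it is not a perfect square in Q, so x^2 + 618 has no rational root and is therefore irreducible over Q (a degree-2 polynomial over a field is irreducible iff it has no root). Hence m_α(x) = x^2 + 618.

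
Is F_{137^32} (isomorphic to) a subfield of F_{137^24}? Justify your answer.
No: F_{137^32} is not a subfield of F_{137^24}

F_{p^m} embeds in F_{p^n} iff m | n. Here 32 ∤ 24 (since 24 = 0·32 + 24 with remainder 24 ≠ 0), so F_{137^32} is not a subfield of F_{137^24}. Equivalently: if it were, the tower law would give 32 = [F_{137^32}:F_137] dividing [F_{137^24}:F_137] = 24, contradiction.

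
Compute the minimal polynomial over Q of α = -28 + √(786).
m_α(x) = x^2 + 56x - 2

From α + 28 = √(786), squaring gives (α + 28)^2 = 786, i.e. α^2 + 56α + 784 = 786, so α^2 + 56α - 2 = 0. The discriminant of x^2 + 56x - 2 is (56)^2 - 4·(-2) = 3136 + 8 = 3144, and 4·(786) is not a perfect square in Q since 786 is squarefree and ≠ 1. Hence x^2 + 56x - 2 is irreducible over Q and is the minimal polynomial of α.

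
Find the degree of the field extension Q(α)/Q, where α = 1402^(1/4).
[Q(α):Q] = 4

α is a root of x^4 - 1402. By Eisenstein's criterion at the prime p = 2 (which divides the constant term 1402 but p^2 = 4 does not, since 1402 is squarefree), x^4 - 1402 is irreducible over Q. Hence [Q(α):Q] = 4.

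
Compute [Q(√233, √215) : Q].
[Q(√233, √215) : Q] = 4

[Q(√233):Q] = 2 (min poly x^2 - 233, irreducible since 233 is squarefree > 1). For the top step, suppose √215 ∈ Q(√233), say √215 = c + d√233 with c, d ∈ Q. Squaring: 215 = c^2 + 233d^2 + 2cd√233. Since √233 ∉ Q this forces 2cd = 0. If d = 0 then √215 = c ∈ Q, contradicting 215 squarefree > 1. If c = 0 then 215 = 233d^2, so 233·215 = (233d)^2 is a perfect square in Q — but 233·215 = 50095 is not a perfect square (since 233 and 215 are distinct squarefree integers). Contradiction. Hence √215 ∉ Q(√233), so x^2 - 215 stays irreducible over Q(√233) and [Q(√233, √215) : Q(√233)] = 2. By the tower law, [Q(√233, √215) : Q] = 2 · 2 = 4.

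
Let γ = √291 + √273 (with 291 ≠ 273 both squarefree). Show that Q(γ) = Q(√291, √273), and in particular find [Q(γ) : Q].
[Q(γ) : Q] = 4 (equivalently, Q(γ) = Q(√291, √273))

Obviously Q(γ) ⊆ Q(√291, √273), and [Q(√291, √273):Q] = 4 (since 291, 273 are distinct squarefree integers > 1 with 79443 not a perfect square). To show equality we compute the minimal polynomial of γ. From γ = √291 + √273: γ^2 = 291 + 2√(79443) + 273 = 564 + 2√(79443), so γ^2 - 564 = 2√(79443); squaring, (γ^2 - 564)^2 = 4·79443, i.e. γ^4 - 1128γ^2 + 318096 - 317772 = 0, i.e. γ^4 - 1128γ^2 + 324 = 0. So γ is a root of x^4 - 1128x^2 + 324. This polynomial is irreducible over Q: it has no rational root (each ±√291 ± √273 is irrational), and any factorization into two quadratics over Q would force √(79443) ∈ Q (pairing opposite roots) or √291, √273 ∈ Q (other pairings), all impossible. Hence [Q(γ):Q] = 4 = [Q(√291, √273):Q], so Q(γ) = Q(√291, √273).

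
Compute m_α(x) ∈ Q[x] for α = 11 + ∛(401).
m_α(x) = x^3 - 33x^2 + 363x - 1732

Set β = α - 11 = ∛(401), so β^3 = 401. Then (α - 11)^3 - 401 = 0, i.e. α is a root of g(x) = (x - 11)^3 - 401 = x^3 - 33x^2 + 363x - 1732. Since g(x) = h(x - 11) where h(x) = x^3 - 401, and h is irreducible over Q (because 401 is not a perfect cube, so h has no rational root, and a monic cubic with no rational root is irreducible), g is also irreducible (irreducibility is preserved under the substitution x → x - 11). Hence m_α(x) = x^3 - 33x^2 + 363x - 1732.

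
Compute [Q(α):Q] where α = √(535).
[Q(α):Q] = 2

[Q(α):Q] equals the degree of the minimal polynomial of α. Here α^2 = 535 and x^2 - 535 is irreducible (d = 535 is squarefree, ≠ 1, hence not a square), so deg(m_α) = 2. Thus [Q(α):Q] = 2.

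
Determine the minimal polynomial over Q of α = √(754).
m_α(x) = x^2 - 754

α satisfies α^2 - 754 = 0, so x^2 - 754 annihilates α. Since d = 754 is squarefree and ≠ 1, it is not a perfect square in Q, so x^2 - 754 has no rational root and is therefore irreducible over Q (a degree-2 polynomial over a field is irreducible iff it has no root). Hence m_α(x) = x^2 - 754.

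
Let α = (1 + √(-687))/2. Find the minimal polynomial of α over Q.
m_α(x) = x^2 - x + 172

From 2α - 1 = √(-687), squaring gives (2α - 1)^2 = -687, i.e. 4α^2 - 4α + 1 = -687, so α^2 - α + (1 + 687)/4 = 0. Since -687 ≡ 1 (mod 4), (1 + 687)/4 = 172 ∈ Z. The polynomial x^2 - x + 172 has discriminant 1 - 4·(172) = -687, which is not a perfect square in Q (d = -687 is squarefree and ≠ 1), so x^2 - x + 172 is irreducible over Q. It is the minimal polynomial of α.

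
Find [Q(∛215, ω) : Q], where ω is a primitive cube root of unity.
[Q(∛215, ω) : Q] = 6

[Q(∛215):Q] = 3 (min poly x^3 - 215, irreducible since 215 is not a perfect cube). [Q(ω):Q] = 2 (min poly x^2 + x + 1). Since Q(∛215) ⊂ R and ω ∉ R, we have ω ∉ Q(∛215), so x^2 + x + 1 remains irreducible over Q(∛215) and [Q(∛215, ω) : Q(∛215)] = 2. By the tower law, [Q(∛215, ω) : Q] = 3 · 2 = 6. (In fact Q(∛215, ω) is the splitting field of x^3 - 215 over Q.)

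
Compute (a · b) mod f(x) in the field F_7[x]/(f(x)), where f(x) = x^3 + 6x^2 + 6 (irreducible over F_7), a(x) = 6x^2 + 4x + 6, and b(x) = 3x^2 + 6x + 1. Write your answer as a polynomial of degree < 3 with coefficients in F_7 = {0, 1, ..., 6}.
a · b ≡ 2x^2 + 2x + 2 (mod f(x))

Multiply in F_7[x]: a(x)·b(x) = (6x^2 + 4x + 6)·(3x^2 + 6x + 1) = 4x^4 + 6x^3 + 6x^2 + 5x + 6. This has degree ≥ 3, so divide by f(x) over F_7: 4x^4 + 6x^3 + 6x^2 + 5x + 6 = (4x + 3)·(x^3 + 6x^2 + 6) + (2x^2 + 2x + 2). Hence a·b ≡ 2x^2 + 2x + 2 (mod f). (F_7[x]/(f) is a field with 7^3 = 343 elements since f is irreducible of degree 3.)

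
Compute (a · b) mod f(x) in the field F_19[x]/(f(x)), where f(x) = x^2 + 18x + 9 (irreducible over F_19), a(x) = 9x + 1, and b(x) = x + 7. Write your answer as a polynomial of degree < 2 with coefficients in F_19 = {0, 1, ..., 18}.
a · b ≡ 16x + 2 (mod f(x))

Multiply in F_19[x]: a(x)·b(x) = (9x + 1)·(x + 7) = 9x^2 + 7x + 7. This has degree ≥ 2, so divide by f(x) over F_19: 9x^2 + 7x + 7 = (9)·(x^2 + 18x + 9) + (16x + 2). Hence a·b ≡ 16x + 2 (mod f). (F_19[x]/(f) is a field with 19^2 = 361 elements since f is irreducible of degree 2.)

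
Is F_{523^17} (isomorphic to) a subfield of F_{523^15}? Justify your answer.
No: F_{523^17} is not a subfield of F_{523^15}

F_{p^m} embeds in F_{p^n} iff m | n. Here 17 ∤ 15 (since 15 = 0·17 + 15 with remainder 15 ≠ 0), so F_{523^17} is not a subfield of F_{523^15}. Equivalently: if it were, the tower law would give 17 = [F_{523^17}:F_523] dividing [F_{523^15}:F_523] = 15, contradiction.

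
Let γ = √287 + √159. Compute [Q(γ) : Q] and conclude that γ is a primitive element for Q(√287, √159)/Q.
[Q(γ) : Q] = 4 (equivalently, Q(γ) = Q(√287, √159))

Obviously Q(γ) ⊆ Q(√287, √159), and [Q(√287, √159):Q] = 4 (since 287, 159 are distinct squarefree integers > 1 with 45633 not a perfect square). To show equality we compute the minimal polynomial of γ. From γ = √287 + √159: γ^2 = 287 + 2√(45633) + 159 = 446 + 2√(45633), so γ^2 - 446 = 2√(45633); squaring, (γ^2 - 446)^2 = 4·45633, i.e. γ^4 - 892γ^2 + 198916 - 182532 = 0, i.e. γ^4 - 892γ^2 + 16384 = 0. So γ is a root of x^4 - 892x^2 + 16384. This polynomial is irreducible over Q: it has no rational root (each ±√287 ± √159 is irrational), and any factorization into two quadratics over Q would force √(45633) ∈ Q (pairing opposite roots) or √287, √159 ∈ Q (other pairings), all impossible. Hence [Q(γ):Q] = 4 = [Q(√287, √159):Q], so Q(γ) = Q(√287, √159).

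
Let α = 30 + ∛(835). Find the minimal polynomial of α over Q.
m_α(x) = x^3 - 90x^2 + 2700x - 27835

Set β = α - 30 = ∛(835), so β^3 = 835. Then (α - 30)^3 - 835 = 0, i.e. α is a root of g(x) = (x - 30)^3 - 835 = x^3 - 90x^2 + 2700x - 27835. Since g(x) = h(x - 30) where h(x) = x^3 - 835, and h is irreducible over Q (because 835 is not a perfect cube, so h has no rational root, and a monic cubic with no rational root is irreducible), g is also irreducible (irreducibility is preserved under the substitution x → x - 30). Hence m_α(x) = x^3 - 90x^2 + 2700x - 27835.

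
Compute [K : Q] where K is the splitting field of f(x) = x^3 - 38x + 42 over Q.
[K : Q] = 6

By the rational root test, any rational root of the monic integer polynomial f(x) = x^3 - 38x + 42 must be an integer dividing the constant term 42, i.e. one of ±{1, 2, 3, 6, 7, 14, 21, 42}. Evaluating: f(1) = 5, f(-1) = 79, f(2) = -26, f(-2) = 110, f(3) = -45, f(-3) = 129, f(6) = 30, f(-6) = 54, f(7) = 119, f(-7) = -35, f(14) = 2254, f(-14) = -2170, f(21) = 8505, f(-21) = -8421, f(42) = 72534, f(-42) = -72450; none is 0, so f has no rational root and is therefore irreducible over Q (a cubic with no linear factor over a field is irreducible). For an irreducible cubic, the Galois group is A_3 or S_3 according as the discriminant disc(f) = -4a^3 - 27b^2 = -4·(-38)^3 - 27·(42)^2 = 171860 is or is not a square in Q. Here disc(f) = 171860 is not a perfect square in Q, so the Galois group of f over Q is not contained in A_3 and must be all of S_3. The splitting field has degree |S_3| = 6 over Q, so [K : Q] = 6.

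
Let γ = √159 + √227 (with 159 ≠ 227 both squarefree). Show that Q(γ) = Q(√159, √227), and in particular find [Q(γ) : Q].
[Q(γ) : Q] = 4 (equivalently, Q(γ) = Q(√159, √227))

Obviously Q(γ) ⊆ Q(√159, √227), and [Q(√159, √227):Q] = 4 (since 159, 227 are distinct squarefree integers > 1 with 36093 not a perfect square). To show equality we compute the minimal polynomial of γ. From γ = √159 + √227: γ^2 = 159 + 2√(36093) + 227 = 386 + 2√(36093), so γ^2 - 386 = 2√(36093); squaring, (γ^2 - 386)^2 = 4·36093, i.e. γ^4 - 772γ^2 + 148996 - 144372 = 0, i.e. γ^4 - 772γ^2 + 4624 = 0. So γ is a root of x^4 - 772x^2 + 4624. This polynomial is irreducible over Q: it has no rational root (each ±√159 ± √227 is irrational), and any factorization into two quadratics over Q would force √(36093) ∈ Q (pairing opposite roots) or √159, √227 ∈ Q (other pairings), all impossible. Hence [Q(γ):Q] = 4 = [Q(√159, √227):Q], so Q(γ) = Q(√159, √227).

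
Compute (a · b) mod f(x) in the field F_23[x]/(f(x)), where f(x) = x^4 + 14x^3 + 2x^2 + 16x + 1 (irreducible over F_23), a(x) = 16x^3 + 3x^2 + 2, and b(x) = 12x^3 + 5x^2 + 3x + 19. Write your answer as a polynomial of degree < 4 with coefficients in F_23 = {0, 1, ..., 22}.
a · b ≡ 5x^3 + 13x^2 + 8x + 1 (mod f(x))

Multiply in F_23[x]: a(x)·b(x) = (16x^3 + 3x^2 + 2)·(12x^3 + 5x^2 + 3x + 19) = 8x^6 + x^5 + 17x^4 + 15x^3 + 21x^2 + 6x + 15. This has degree ≥ 4, so divide by f(x) over F_23: 8x^6 + x^5 + 17x^4 + 15x^3 + 21x^2 + 6x + 15 = (8x^2 + 4x + 14)·(x^4 + 14x^3 + 2x^2 + 16x + 1) + (5x^3 + 13x^2 + 8x + 1). Hence a·b ≡ 5x^3 + 13x^2 + 8x + 1 (mod f). (F_23[x]/(f) is a field with 23^4 = 279841 elements since f is irreducible of degree 4.)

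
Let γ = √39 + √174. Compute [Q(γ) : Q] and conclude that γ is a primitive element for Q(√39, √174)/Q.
[Q(γ) : Q] = 4 (equivalently, Q(γ) = Q(√39, √174))

Obviously Q(γ) ⊆ Q(√39, √174), and [Q(√39, √174):Q] = 4 (since 39, 174 are distinct squarefree integers > 1 with 6786 not a perfect square). To show equality we compute the minimal polynomial of γ. From γ = √39 + √174: γ^2 = 39 + 2√(6786) + 174 = 213 + 2√(6786), so γ^2 - 213 = 2√(6786); squaring, (γ^2 - 213)^2 = 4·6786, i.e. γ^4 - 426γ^2 + 45369 - 27144 = 0, i.e. γ^4 - 426γ^2 + 18225 = 0. So γ is a root of x^4 - 426x^2 + 18225. This polynomial is irreducible over Q: it has no rational root (each ±√39 ± √174 is irrational), and any factorization into two quadratics over Q would force √(6786) ∈ Q (pairing opposite roots) or √39, √174 ∈ Q (other pairings), all impossible. Hence [Q(γ):Q] = 4 = [Q(√39, √174):Q], so Q(γ) = Q(√39, √174).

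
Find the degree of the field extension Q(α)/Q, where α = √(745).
[Q(α):Q] = 2

[Q(α):Q] equals the degree of the minimal polynomial of α. Here α^2 = 745 and x^2 - 745 is irreducible (d = 745 is squarefree, ≠ 1, hence not a square), so deg(m_α) = 2. Thus [Q(α):Q] = 2.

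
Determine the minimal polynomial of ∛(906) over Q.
m_α(x) = x^3 - 906

α satisfies α^3 = 906, so x^3 - 906 annihilates α. By the rational root test, a rational root p/q (in lowest terms) of x^3 - 906 would satisfy p^3 = 906 q^3, forcing q = 1 and p^3 = 906; but 906 is not a perfect cube, contradiction. A monic cubic over Q with no rational root is irreducible (any nontrivial factorization would include a linear factor). Hence x^3 - 906 is the minimal polynomial of α, and in particular [Q(α):Q] = 3.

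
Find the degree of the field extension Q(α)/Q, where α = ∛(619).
[Q(α):Q] = 3

The minimal polynomial of α is x^3 - 619, irreducible over Q since 619 is not a perfect cube (so x^3 - 619 has no rational root). Hence [Q(α):Q] = deg(m_α) = 3.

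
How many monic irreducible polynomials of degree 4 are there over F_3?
There are 18 monic irreducible polynomials of degree 4 over F_3

Each element of F_{3^4} that lies in no proper subfield is a root of exactly one monic irreducible of degree 4 over F_3, and each such polynomial has 4 distinct roots in F_{3^4}. By Möbius inversion the count is N_3(4) = (1/4) Σ_{d|4} μ(4/d) · 3^d = (1/4)(μ(4)·3^1 + μ(2)·3^2 + μ(1)·3^4) = 72/4 = 18.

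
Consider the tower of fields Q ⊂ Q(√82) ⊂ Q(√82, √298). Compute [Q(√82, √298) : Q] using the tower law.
[Q(√82, √298) : Q] = 4

[Q(√82):Q] = 2 (min poly x^2 - 82, irreducible since 82 is squarefree > 1). For the top step, suppose √298 ∈ Q(√82), say √298 = c + d√82 with c, d ∈ Q. Squaring: 298 = c^2 + 82d^2 + 2cd√82. Since √82 ∉ Q this forces 2cd = 0. If d = 0 then √298 = c ∈ Q, contradicting 298 squarefree > 1. If c = 0 then 298 = 82d^2, so 82·298 = (82d)^2 is a perfect square in Q — but 82·298 = 24436 is not a perfect square (since 82 and 298 are distinct squarefree integers). Contradiction. Hence √298 ∉ Q(√82), so x^2 - 298 stays irreducible over Q(√82) and [Q(√82, √298) : Q(√82)] = 2. By the tower law, [Q(√82, √298) : Q] = 2 · 2 = 4.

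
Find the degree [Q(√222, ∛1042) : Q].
[Q(√222, ∛1042) : Q] = 6

Let L = Q(√222, ∛1042). Since Q(√222) ⊂ L and [Q(√222):Q] = 2, the tower law gives 2 | [L:Q]. Likewise Q(∛1042) ⊂ L with [Q(∛1042):Q] = 3 (because 1042 is not a perfect cube), so 3 | [L:Q]. As gcd(2,3) = 1, [L:Q] is divisible by 6. Conversely L is generated over Q by √222 and ∛1042, so [L:Q] ≤ 2·3 = 6. Therefore [Q(√222, ∛1042) : Q] = 6.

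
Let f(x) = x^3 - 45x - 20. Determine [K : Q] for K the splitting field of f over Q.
[K : Q] = 6

By the rational root test, any rational root of the monic integer polynomial f(x) = x^3 - 45x - 20 must be an integer dividing the constant term -20, i.e. one of ±{1, 2, 4, 5, 10, 20}. Evaluating: f(1) = -64, f(-1) = 24, f(2) = -102, f(-2) = 62, f(4) = -136, f(-4) = 96, f(5) = -120, f(-5) = 80, f(10) = 530, f(-10) = -570, f(20) = 7080, f(-20) = -7120; none is 0, so f has no rational root and is therefore irreducible over Q (a cubic with no linear factor over a field is irreducible). For an irreducible cubic, the Galois group is A_3 or S_3 according as the discriminant disc(f) = -4a^3 - 27b^2 = -4·(-45)^3 - 27·(-20)^2 = 353700 is or is not a square in Q. Here disc(f) = 353700 is not a perfect square in Q, so the Galois group of f over Q is not contained in A_3 and must be all of S_3. The splitting field has degree |S_3| = 6 over Q, so [K : Q] = 6.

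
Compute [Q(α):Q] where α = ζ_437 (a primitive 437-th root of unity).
[Q(α):Q] = 396

The minimal polynomial of ζ_437 over Q is the 437-th cyclotomic polynomial Φ_437(x), which is irreducible over Q and has degree φ(437) = 396. Hence [Q(α):Q] = φ(437) = 396.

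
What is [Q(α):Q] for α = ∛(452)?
[Q(α):Q] = 3

The minimal polynomial of α is x^3 - 452, irreducible over Q since 452 is not a perfect cube (so x^3 - 452 has no rational root). Hence [Q(α):Q] = deg(m_α) = 3.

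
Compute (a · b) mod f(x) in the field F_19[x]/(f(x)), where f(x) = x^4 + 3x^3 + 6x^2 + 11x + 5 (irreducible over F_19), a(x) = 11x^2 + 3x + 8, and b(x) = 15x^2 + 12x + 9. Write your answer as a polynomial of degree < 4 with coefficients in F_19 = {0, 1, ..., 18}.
a · b ≡ 5x^3 + 6x^2 + 18x + 7 (mod f(x))

Multiply in F_19[x]: a(x)·b(x) = (11x^2 + 3x + 8)·(15x^2 + 12x + 9) = 13x^4 + 6x^3 + 8x^2 + 9x + 15. This has degree ≥ 4, so divide by f(x) over F_19: 13x^4 + 6x^3 + 8x^2 + 9x + 15 = (13)·(x^4 + 3x^3 + 6x^2 + 11x + 5) + (5x^3 + 6x^2 + 18x + 7). Hence a·b ≡ 5x^3 + 6x^2 + 18x + 7 (mod f). (F_19[x]/(f) is a field with 19^4 = 130321 elements since f is irreducible of degree 4.)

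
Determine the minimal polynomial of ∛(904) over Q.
m_α(x) = x^3 - 904

α satisfies α^3 = 904, so x^3 - 904 annihilates α. By the rational root test, a rational root p/q (in lowest terms) of x^3 - 904 would satisfy p^3 = 904 q^3, forcing q = 1 and p^3 = 904; but 904 is not a perfect cube, contradiction. A monic cubic over Q with no rational root is irreducible (any nontrivial factorization would include a linear factor). Hence x^3 - 904 is the minimal polynomial of α, and in particular [Q(α):Q] = 3.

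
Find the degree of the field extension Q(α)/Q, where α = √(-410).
[Q(α):Q] = 2

[Q(α):Q] equals the degree of the minimal polynomial of α. Here α^2 = -410 and x^2 + 410 is irreducible (d = -410 is squarefree, ≠ 1, hence not a square), so deg(m_α) = 2. Thus [Q(α):Q] = 2.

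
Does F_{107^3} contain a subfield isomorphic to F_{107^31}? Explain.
No: F_{107^31} is not a subfield of F_{107^3}

F_{p^m} embeds in F_{p^n} iff m | n. Here 31 ∤ 3 (since 3 = 0·31 + 3 with remainder 3 ≠ 0), so F_{107^31} is not a subfield of F_{107^3}. Equivalently: if it were, the tower law would give 31 = [F_{107^31}:F_107] dividing [F_{107^3}:F_107] = 3, contradiction.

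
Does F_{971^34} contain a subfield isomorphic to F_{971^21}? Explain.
No: F_{971^21} is not a subfield of F_{971^34}

F_{p^m} embeds in F_{p^n} iff m | n. Here 21 ∤ 34 (since 34 = 1·21 + 13 with remainder 13 ≠ 0), so F_{971^21} is not a subfield of F_{971^34}. Equivalently: if it were, the tower law would give 21 = [F_{971^21}:F_971] dividing [F_{971^34}:F_971] = 34, contradiction.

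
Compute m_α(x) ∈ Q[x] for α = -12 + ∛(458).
m_α(x) = x^3 + 36x^2 + 432x + 1270

Set β = α + 12 = ∛(458), so β^3 = 458. Then (α + 12)^3 - 458 = 0, i.e. α is a root of g(x) = (x + 12)^3 - 458 = x^3 + 36x^2 + 432x + 1270. Since g(x) = h(x + 12) where h(x) = x^3 - 458, and h is irreducible over Q (because 458 is not a perfect cube, so h has no rational root, and a monic cubic with no rational root is irreducible), g is also irreducible (irreducibility is preserved under the substitution x → x + 12). Hence m_α(x) = x^3 + 36x^2 + 432x + 1270.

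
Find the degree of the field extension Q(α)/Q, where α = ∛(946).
[Q(α):Q] = 3

The minimal polynomial of α is x^3 - 946, irreducible over Q since 946 is not a perfect cube (so x^3 - 946 has no rational root). Hence [Q(α):Q] = deg(m_α) = 3.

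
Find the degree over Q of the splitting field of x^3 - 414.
[K : Q] = 6

The roots of x^3 - 414 are ∛414, ω∛414, ω^2∛414 where ω = e^(2πi/3) is a primitive cube root of unity, so K = Q(∛414, ω). Now [Q(∛414):Q] = 3 (since 414 is not a perfect cube, x^3 - 414 is irreducible) and [Q(ω):Q] = 2. Both 2 and 3 divide [K:Q], and [K:Q] ≤ 3·2 = 6, so [K:Q] = 6. (Equivalently: Q(∛414) ⊂ R but ω ∉ R, so [K : Q(∛414)] = 2.)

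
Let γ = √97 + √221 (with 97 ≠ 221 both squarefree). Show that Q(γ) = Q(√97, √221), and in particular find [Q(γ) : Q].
[Q(γ) : Q] = 4 (equivalently, Q(γ) = Q(√97, √221))

Obviously Q(γ) ⊆ Q(√97, √221), and [Q(√97, √221):Q] = 4 (since 97, 221 are distinct squarefree integers > 1 with 21437 not a perfect square). To show equality we compute the minimal polynomial of γ. From γ = √97 + √221: γ^2 = 97 + 2√(21437) + 221 = 318 + 2√(21437), so γ^2 - 318 = 2√(21437); squaring, (γ^2 - 318)^2 = 4·21437, i.e. γ^4 - 636γ^2 + 101124 - 85748 = 0, i.e. γ^4 - 636γ^2 + 15376 = 0. So γ is a root of x^4 - 636x^2 + 15376. This polynomial is irreducible over Q: it has no rational root (each ±√97 ± √221 is irrational), and any factorization into two quadratics over Q would force √(21437) ∈ Q (pairing opposite roots) or √97, √221 ∈ Q (other pairings), all impossible. Hence [Q(γ):Q] = 4 = [Q(√97, √221):Q], so Q(γ) = Q(√97, √221).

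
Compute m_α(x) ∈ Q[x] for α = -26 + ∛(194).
m_α(x) = x^3 + 78x^2 + 2028x + 17382

Set β = α + 26 = ∛(194), so β^3 = 194. Then (α + 26)^3 - 194 = 0, i.e. α is a root of g(x) = (x + 26)^3 - 194 = x^3 + 78x^2 + 2028x + 17382. Since g(x) = h(x + 26) where h(x) = x^3 - 194, and h is irreducible over Q (because 194 is not a perfect cube, so h has no rational root, and a monic cubic with no rational root is irreducible), g is also irreducible (irreducibility is preserved under the substitution x → x + 26). Hence m_α(x) = x^3 + 78x^2 + 2028x + 17382.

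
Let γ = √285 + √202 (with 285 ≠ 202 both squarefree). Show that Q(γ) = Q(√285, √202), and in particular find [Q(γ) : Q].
[Q(γ) : Q] = 4 (equivalently, Q(γ) = Q(√285, √202))

Obviously Q(γ) ⊆ Q(√285, √202), and [Q(√285, √202):Q] = 4 (since 285, 202 are distinct squarefree integers > 1 with 57570 not a perfect square). To show equality we compute the minimal polynomial of γ. From γ = √285 + √202: γ^2 = 285 + 2√(57570) + 202 = 487 + 2√(57570), so γ^2 - 487 = 2√(57570); squaring, (γ^2 - 487)^2 = 4·57570, i.e. γ^4 - 974γ^2 + 237169 - 230280 = 0, i.e. γ^4 - 974γ^2 + 6889 = 0. So γ is a root of x^4 - 974x^2 + 6889. This polynomial is irreducible over Q: it has no rational root (each ±√285 ± √202 is irrational), and any factorization into two quadratics over Q would force √(57570) ∈ Q (pairing opposite roots) or √285, √202 ∈ Q (other pairings), all impossible. Hence [Q(γ):Q] = 4 = [Q(√285, √202):Q], so Q(γ) = Q(√285, √202).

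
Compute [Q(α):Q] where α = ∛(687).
[Q(α):Q] = 3

The minimal polynomial of α is x^3 - 687, irreducible over Q since 687 is not a perfect cube (so x^3 - 687 has no rational root). Hence [Q(α):Q] = deg(m_α) = 3.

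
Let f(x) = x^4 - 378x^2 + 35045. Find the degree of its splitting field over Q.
[K : Q] = 4

Solving the quadratic in x^2: x^2 = (378 ± √(378^2 - 4·35045))/2 = (378 ± √2704)/2 = (378 ± 52)/2, giving x^2 = 163 or x^2 = 215. So f(x) = (x^2 - 163)(x^2 - 215) and the roots of f are ±√163, ±√215. Hence the splitting field is K = Q(√163, √215). Since 163 and 215 are distinct squarefree integers > 1, their product 35045 is not a perfect square, so √215 ∉ Q(√163). By the tower law [K:Q] = [Q(√163,√215):Q(√163)] · [Q(√163):Q] = 2 · 2 = 4.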